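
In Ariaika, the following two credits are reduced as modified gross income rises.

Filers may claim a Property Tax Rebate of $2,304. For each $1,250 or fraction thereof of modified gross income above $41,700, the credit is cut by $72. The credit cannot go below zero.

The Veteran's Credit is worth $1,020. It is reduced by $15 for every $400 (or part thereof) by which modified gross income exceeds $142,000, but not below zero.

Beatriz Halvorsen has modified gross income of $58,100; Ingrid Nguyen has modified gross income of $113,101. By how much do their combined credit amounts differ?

Beatriz ($58,100): Property Tax Rebate: income exceeds $41,700 by $16,400, which is 14 full-or-partial $1,250 increments; reduction = 14 × $72 = $1,008, leaving $1,296. Veteran's Credit: $58,100 is at or below the $142,000 threshold, so the full $1,020 applies. total $1,296 + $1,020 = $2,316
Ingrid ($113,101): Property Tax Rebate: income exceeds $41,700 by $71,401 → 58 increments × $72 = $4,176 ≥ base, so the credit is $0. Veteran's Credit: $113,101 is at or below the $142,000 threshold, so the full $1,020 applies. total $0 + $1,020 = $1,020
Difference: |$2,316 − $1,020| = $1,296.

$1,296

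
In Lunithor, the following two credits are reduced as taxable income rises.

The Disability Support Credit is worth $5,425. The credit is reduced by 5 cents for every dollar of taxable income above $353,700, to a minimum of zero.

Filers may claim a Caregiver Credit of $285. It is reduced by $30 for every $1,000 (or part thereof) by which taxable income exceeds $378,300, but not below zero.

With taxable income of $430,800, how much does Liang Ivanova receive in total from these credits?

Disability Support Credit: 5% of the $77,100 excess over $353,700 is $3,855; credit = $5,425 − $3,855 = $1,570.
Caregiver Credit: income exceeds $378,300 by $52,500 → 53 increments × $30 = $1,590 ≥ base, so the credit is $0.
Total: $1,570 + $0 = $1,570.

$1,570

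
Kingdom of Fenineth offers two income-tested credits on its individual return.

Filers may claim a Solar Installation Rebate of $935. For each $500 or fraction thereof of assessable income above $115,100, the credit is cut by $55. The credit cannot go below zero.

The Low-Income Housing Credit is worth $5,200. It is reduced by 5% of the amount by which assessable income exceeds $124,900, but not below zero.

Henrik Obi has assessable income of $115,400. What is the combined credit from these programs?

Solar Installation Rebate: income exceeds $115,100 by $300, which is 1 full-or-partial $500 increment; reduction = 1 × $55 = $55, leaving $880.
Low-Income Housing Credit: $115,400 is at or below the $124,900 threshold, so the full $5,200 applies.
Total: $880 + $5,200 = $6,080.

$6,080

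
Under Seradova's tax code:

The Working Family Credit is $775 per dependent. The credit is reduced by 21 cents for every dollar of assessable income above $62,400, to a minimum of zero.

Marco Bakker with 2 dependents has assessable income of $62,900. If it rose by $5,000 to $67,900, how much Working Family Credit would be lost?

$1,050

At $62,900 — base = 2 × $775 = $1,550. 21% of the $500 excess over $62,400 is $105; credit = $1,550 − $105 = $1,445.
At $67,900 — base = 2 × $775 = $1,550. 21% of the $5,500 excess over $62,400 is $1,155; credit = $1,550 − $1,155 = $395.
Lost: $1,445 − $395 = $1,050.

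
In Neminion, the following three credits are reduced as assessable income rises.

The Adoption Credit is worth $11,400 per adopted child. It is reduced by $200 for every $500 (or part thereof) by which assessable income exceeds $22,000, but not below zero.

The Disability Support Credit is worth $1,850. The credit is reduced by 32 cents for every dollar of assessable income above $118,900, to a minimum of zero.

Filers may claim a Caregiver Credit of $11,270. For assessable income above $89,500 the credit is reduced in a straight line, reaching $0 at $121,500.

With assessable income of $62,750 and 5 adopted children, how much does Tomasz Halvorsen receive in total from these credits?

Adoption Credit: base = 5 × $11,400 = $57,000. income exceeds $22,000 by $40,750, which is 82 full-or-partial $500 increments; reduction = 82 × $200 = $16,400, leaving $40,600.
Disability Support Credit: $62,750 is at or below the $118,900 threshold, so the full $1,850 applies.
Caregiver Credit: $62,750 is at or below the $89,500 threshold, so the full $11,270 applies.
Total: $40,600 + $1,850 + $11,270 = $53,720.

$53,720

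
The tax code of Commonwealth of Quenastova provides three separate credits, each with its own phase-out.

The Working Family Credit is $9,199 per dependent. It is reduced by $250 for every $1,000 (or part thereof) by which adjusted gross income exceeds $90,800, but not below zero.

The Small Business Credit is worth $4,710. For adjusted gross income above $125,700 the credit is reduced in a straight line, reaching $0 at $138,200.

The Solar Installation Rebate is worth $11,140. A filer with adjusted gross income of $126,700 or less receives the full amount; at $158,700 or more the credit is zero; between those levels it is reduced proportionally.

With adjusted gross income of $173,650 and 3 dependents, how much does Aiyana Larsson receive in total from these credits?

Working Family Credit: base = 3 × $9,199 = $27,597. income exceeds $90,800 by $82,850, which is 83 full-or-partial $1,000 increments; reduction = 83 × $250 = $20,750, leaving $6,847.
Small Business Credit: $173,650 is at or above $138,200, so the credit is $0.
Solar Installation Rebate: $173,650 is at or above $158,700, so the credit is $0.
Total: $6,847 + $0 + $0 = $6,847.

$6,847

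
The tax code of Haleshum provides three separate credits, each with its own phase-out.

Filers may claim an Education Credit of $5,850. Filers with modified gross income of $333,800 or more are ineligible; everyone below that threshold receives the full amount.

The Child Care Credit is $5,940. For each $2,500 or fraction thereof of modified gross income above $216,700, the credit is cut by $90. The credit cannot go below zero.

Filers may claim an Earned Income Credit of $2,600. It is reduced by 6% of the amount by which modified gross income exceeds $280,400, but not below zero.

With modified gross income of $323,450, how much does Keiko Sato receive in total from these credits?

$7,937

Education Credit: $323,450 is below the $333,800 cutoff, so the full $5,850 applies.
Child Care Credit: income exceeds $216,700 by $106,750, which is 43 full-or-partial $2,500 increments; reduction = 43 × $90 = $3,870, leaving $2,070.
Earned Income Credit: 6% of the $43,050 excess over $280,400 is $2,583; credit = $2,600 − $2,583 = $17.
Total: $5,850 + $2,070 + $17 = $7,937.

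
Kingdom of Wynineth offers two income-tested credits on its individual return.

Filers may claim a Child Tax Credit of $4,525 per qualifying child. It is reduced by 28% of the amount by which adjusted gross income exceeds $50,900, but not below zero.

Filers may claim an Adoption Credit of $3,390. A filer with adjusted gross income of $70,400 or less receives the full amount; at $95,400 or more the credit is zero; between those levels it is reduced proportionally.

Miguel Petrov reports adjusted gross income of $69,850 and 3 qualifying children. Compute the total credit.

$11,659

Child Tax Credit: base = 3 × $4,525 = $13,575. 28% of the $18,950 excess over $50,900 is $5,306; credit = $13,575 − $5,306 = $8,269.
Adoption Credit: $69,850 is at or below the $70,400 threshold, so the full $3,390 applies.
Total: $8,269 + $3,390 = $11,659.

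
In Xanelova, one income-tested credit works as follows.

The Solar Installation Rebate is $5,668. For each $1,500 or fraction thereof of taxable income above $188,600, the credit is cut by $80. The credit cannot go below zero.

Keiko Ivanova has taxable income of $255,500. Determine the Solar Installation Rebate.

Solar Installation Rebate: income exceeds $188,600 by $66,900, which is 45 full-or-partial $1,500 increments; reduction = 45 × $80 = $3,600, leaving $2,068.

$2,068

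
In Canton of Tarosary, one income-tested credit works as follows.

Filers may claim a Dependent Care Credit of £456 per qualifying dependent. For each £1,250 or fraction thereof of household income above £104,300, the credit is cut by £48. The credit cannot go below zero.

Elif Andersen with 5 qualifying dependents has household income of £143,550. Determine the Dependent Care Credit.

Dependent Care Credit: base = 5 × £456 = £2,280. income exceeds £104,300 by £39,250, which is 32 full-or-partial £1,250 increments; reduction = 32 × £48 = £1,536, leaving £744.

£744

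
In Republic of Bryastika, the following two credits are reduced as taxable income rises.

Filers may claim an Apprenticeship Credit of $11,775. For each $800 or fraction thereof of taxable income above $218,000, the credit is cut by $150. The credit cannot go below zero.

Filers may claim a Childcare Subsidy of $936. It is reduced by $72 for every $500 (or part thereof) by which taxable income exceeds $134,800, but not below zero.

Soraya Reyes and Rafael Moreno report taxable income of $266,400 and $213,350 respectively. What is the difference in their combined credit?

Soraya ($266,400): Apprenticeship Credit: income exceeds $218,000 by $48,400, which is 61 full-or-partial $800 increments; reduction = 61 × $150 = $9,150, leaving $2,625. Childcare Subsidy: income exceeds $134,800 by $131,600 → 264 increments × $72 = $19,008 ≥ base, so the credit is $0. total $2,625 + $0 = $2,625
Rafael ($213,350): Apprenticeship Credit: $213,350 is at or below the $218,000 threshold, so the full $11,775 applies. Childcare Subsidy: income exceeds $134,800 by $78,550 → 158 increments × $72 = $11,376 ≥ base, so the credit is $0. total $11,775 + $0 = $11,775
Difference: |$2,625 − $11,775| = $9,150.

$9,150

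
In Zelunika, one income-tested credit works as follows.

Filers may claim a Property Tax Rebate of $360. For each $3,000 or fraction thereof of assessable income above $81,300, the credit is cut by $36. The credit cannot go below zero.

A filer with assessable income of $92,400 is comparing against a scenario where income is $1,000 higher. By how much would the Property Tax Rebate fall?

At $92,400 — income exceeds $81,300 by $11,100, which is 4 full-or-partial $3,000 increments; reduction = 4 × $36 = $144, leaving $216.
At $93,400 — income exceeds $81,300 by $12,100, which is 5 full-or-partial $3,000 increments; reduction = 5 × $36 = $180, leaving $180.
Lost: $216 − $180 = $36.

$36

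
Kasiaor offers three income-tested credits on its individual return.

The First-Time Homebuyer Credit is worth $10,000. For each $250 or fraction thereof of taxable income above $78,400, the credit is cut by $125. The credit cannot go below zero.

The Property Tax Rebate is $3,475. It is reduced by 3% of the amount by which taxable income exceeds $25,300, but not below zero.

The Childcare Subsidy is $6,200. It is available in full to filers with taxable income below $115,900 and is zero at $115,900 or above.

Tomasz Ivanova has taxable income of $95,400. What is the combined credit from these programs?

$9,072

First-Time Homebuyer Credit: income exceeds $78,400 by $17,000, which is 68 full-or-partial $250 increments; reduction = 68 × $125 = $8,500, leaving $1,500.
Property Tax Rebate: 3% of the $70,100 excess over $25,300 is $2,103; credit = $3,475 − $2,103 = $1,372.
Childcare Subsidy: $95,400 is below the $115,900 cutoff, so the full $6,200 applies.
Total: $1,500 + $1,372 + $6,200 = $9,072.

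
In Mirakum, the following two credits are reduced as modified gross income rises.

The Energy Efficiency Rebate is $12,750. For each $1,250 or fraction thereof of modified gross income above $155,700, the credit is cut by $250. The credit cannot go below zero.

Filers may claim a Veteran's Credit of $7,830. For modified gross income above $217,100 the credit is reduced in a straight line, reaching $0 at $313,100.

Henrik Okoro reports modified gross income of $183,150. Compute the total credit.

$15,080

Energy Efficiency Rebate: income exceeds $155,700 by $27,450, which is 22 full-or-partial $1,250 increments; reduction = 22 × $250 = $5,500, leaving $7,250.
Veteran's Credit: $183,150 is at or below the $217,100 threshold, so the full $7,830 applies.
Total: $7,250 + $7,830 = $15,080.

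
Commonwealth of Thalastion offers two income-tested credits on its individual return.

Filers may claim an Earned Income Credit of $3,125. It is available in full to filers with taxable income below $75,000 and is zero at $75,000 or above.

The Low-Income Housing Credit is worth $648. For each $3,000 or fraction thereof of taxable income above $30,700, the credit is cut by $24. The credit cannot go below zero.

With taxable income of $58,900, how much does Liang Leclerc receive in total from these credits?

$3,533

Earned Income Credit: $58,900 is below the $75,000 cutoff, so the full $3,125 applies.
Low-Income Housing Credit: income exceeds $30,700 by $28,200, which is 10 full-or-partial $3,000 increments; reduction = 10 × $24 = $240, leaving $408.
Total: $3,125 + $408 = $3,533.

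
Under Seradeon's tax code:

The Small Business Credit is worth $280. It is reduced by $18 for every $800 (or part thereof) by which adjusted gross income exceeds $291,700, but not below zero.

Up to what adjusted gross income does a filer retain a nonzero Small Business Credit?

After 15 increments the reduction is 15 × $18 = $270, leaving $10; one more increment wipes it out. Increment 15 ends at excess 15 × $800 = $12,000, so the highest qualifying income is $291,700 + $12,000 = $303,700.

$303,700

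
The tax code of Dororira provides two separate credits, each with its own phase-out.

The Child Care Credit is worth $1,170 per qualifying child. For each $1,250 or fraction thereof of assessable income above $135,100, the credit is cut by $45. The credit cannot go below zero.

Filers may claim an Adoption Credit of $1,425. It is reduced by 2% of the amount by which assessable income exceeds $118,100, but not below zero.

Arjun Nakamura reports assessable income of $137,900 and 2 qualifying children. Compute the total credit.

Child Care Credit: base = 2 × $1,170 = $2,340. income exceeds $135,100 by $2,800, which is 3 full-or-partial $1,250 increments; reduction = 3 × $45 = $135, leaving $2,205.
Adoption Credit: 2% of the $19,800 excess over $118,100 is $396; credit = $1,425 − $396 = $1,029.
Total: $2,205 + $1,029 = $3,234.

$3,234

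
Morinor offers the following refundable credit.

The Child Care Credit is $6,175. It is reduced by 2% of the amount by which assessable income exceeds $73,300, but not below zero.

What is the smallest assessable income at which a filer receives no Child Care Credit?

$382,050

The credit falls by 2% of each dollar above $73,300, so it reaches zero when the excess is $6,175 / 2% = $308,750: income = $73,300 + $308,750 = $382,050.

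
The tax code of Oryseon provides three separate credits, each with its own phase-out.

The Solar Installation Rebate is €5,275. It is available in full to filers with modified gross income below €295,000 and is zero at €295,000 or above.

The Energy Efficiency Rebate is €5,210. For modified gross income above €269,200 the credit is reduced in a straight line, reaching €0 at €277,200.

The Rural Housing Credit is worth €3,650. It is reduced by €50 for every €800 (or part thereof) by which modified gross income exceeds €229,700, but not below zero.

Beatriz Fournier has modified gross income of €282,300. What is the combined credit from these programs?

€5,625

Solar Installation Rebate: €282,300 is below the €295,000 cutoff, so the full €5,275 applies.
Energy Efficiency Rebate: €282,300 is at or above €277,200, so the credit is €0.
Rural Housing Credit: income exceeds €229,700 by €52,600, which is 66 full-or-partial €800 increments; reduction = 66 × €50 = €3,300, leaving €350.
Total: €5,275 + €0 + €350 = €5,625.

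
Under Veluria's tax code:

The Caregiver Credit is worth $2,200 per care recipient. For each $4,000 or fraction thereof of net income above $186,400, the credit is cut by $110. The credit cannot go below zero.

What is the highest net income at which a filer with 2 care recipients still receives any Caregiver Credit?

$342,400

Full credit = 2 × $2,200 = $4,400.
After 39 increments the reduction is 39 × $110 = $4,290, leaving $110; one more increment wipes it out. Increment 39 ends at excess 39 × $4,000 = $156,000, so the highest qualifying income is $186,400 + $156,000 = $342,400.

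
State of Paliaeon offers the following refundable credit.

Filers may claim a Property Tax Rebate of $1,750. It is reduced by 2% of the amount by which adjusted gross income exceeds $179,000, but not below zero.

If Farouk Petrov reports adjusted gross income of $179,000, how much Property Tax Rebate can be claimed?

Property Tax Rebate: $179,000 is at or below the $179,000 threshold, so the full $1,750 applies.

$1,750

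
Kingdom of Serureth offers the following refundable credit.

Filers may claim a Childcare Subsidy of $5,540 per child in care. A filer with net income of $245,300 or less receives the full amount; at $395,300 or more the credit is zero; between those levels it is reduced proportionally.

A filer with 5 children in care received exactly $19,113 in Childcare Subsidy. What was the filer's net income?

$291,800

Full credit = 5 × $5,540 = $27,700.
$19,113 is 19,113/27,700 of the full $27,700, so 8,587/27,700 of the $150,000 range has been used: income = $245,300 + $150,000 × 8,587/27,700 = $291,800.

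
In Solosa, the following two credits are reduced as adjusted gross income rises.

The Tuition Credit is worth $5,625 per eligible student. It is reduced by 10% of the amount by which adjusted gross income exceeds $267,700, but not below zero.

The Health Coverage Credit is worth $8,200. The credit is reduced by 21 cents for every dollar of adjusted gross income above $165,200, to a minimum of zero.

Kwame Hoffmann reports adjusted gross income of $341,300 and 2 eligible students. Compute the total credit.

$3,890

Tuition Credit: base = 2 × $5,625 = $11,250. 10% of the $73,600 excess over $267,700 is $7,360; credit = $11,250 − $7,360 = $3,890.
Health Coverage Credit: 21% of the $176,100 excess over $165,200 is $36,981 ≥ base, so the credit is $0.
Total: $3,890 + $0 = $3,890.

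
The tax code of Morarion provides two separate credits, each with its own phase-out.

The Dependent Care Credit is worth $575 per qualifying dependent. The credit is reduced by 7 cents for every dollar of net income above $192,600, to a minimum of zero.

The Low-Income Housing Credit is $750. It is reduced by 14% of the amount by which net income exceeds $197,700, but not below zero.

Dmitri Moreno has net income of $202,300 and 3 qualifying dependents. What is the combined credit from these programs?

Dependent Care Credit: base = 3 × $575 = $1,725. 7% of the $9,700 excess over $192,600 is $679; credit = $1,725 − $679 = $1,046.
Low-Income Housing Credit: 14% of the $4,600 excess over $197,700 is $644; credit = $750 − $644 = $106.
Total: $1,046 + $106 = $1,152.

$1,152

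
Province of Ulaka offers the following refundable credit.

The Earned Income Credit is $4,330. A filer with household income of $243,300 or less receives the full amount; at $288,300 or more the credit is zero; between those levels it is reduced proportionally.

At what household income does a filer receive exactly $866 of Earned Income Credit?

$279,300

$866 is 866/4,330 of the full $4,330, so 3,464/4,330 of the $45,000 range has been used: income = $243,300 + $45,000 × 3,464/4,330 = $279,300.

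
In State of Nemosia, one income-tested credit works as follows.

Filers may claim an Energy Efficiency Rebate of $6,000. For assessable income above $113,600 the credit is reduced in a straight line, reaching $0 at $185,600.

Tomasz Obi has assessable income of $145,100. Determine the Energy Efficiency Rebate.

$3,375

Energy Efficiency Rebate: $145,100 is $31,500 into a $72,000 phase-out range, leaving 40,500/72,000 of the credit: $6,000 × 40,500/72,000 = $3,375.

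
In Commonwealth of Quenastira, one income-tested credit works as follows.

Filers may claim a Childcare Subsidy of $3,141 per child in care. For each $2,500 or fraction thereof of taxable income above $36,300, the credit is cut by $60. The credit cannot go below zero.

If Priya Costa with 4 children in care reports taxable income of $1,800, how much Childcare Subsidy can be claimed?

Childcare Subsidy: base = 4 × $3,141 = $12,564. $1,800 is at or below the $36,300 threshold, so the full $12,564 applies.

$12,564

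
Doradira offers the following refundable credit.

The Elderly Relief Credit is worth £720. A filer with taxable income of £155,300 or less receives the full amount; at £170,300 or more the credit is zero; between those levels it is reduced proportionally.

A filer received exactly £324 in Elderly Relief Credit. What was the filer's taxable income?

£324 is 324/720 of the full £720, so 396/720 of the £15,000 range has been used: income = £155,300 + £15,000 × 396/720 = £163,550.

£163,550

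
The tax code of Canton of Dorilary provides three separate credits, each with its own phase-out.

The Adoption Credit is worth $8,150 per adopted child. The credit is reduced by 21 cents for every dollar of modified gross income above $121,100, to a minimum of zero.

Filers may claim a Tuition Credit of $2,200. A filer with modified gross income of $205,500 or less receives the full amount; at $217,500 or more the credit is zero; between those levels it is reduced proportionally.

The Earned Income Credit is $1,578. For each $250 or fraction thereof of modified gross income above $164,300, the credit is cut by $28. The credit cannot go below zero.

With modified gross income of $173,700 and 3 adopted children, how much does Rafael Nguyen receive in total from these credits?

Adoption Credit: base = 3 × $8,150 = $24,450. 21% of the $52,600 excess over $121,100 is $11,046; credit = $24,450 − $11,046 = $13,404.
Tuition Credit: $173,700 is at or below the $205,500 threshold, so the full $2,200 applies.
Earned Income Credit: income exceeds $164,300 by $9,400, which is 38 full-or-partial $250 increments; reduction = 38 × $28 = $1,064, leaving $514.
Total: $13,404 + $2,200 + $514 = $16,118.

$16,118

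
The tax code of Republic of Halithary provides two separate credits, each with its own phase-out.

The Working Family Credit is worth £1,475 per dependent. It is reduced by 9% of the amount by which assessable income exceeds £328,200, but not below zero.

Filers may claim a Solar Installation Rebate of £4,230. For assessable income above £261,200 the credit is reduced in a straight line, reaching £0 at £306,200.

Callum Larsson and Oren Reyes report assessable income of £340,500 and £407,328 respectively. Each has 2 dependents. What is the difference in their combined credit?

Callum (£340,500): Working Family Credit: base = 2 × £1,475 = £2,950. 9% of the £12,300 excess over £328,200 is £1,107; credit = £2,950 − £1,107 = £1,843. Solar Installation Rebate: £340,500 is at or above £306,200, so the credit is £0. total £1,843 + £0 = £1,843
Oren (£407,328): Working Family Credit: base = 2 × £1,475 = £2,950. 9% of the £79,128 excess over £328,200 is £7,121.52 ≥ base, so the credit is £0. Solar Installation Rebate: £407,328 is at or above £306,200, so the credit is £0. total £0 + £0 = £0
Difference: |£1,843 − £0| = £1,843.

£1,843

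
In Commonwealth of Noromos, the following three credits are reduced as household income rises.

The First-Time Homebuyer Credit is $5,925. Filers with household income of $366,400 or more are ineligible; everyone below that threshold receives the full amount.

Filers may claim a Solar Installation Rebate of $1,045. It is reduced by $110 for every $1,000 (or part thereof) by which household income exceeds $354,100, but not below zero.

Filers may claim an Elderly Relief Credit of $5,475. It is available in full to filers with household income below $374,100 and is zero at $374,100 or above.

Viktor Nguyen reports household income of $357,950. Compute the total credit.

$12,005

First-Time Homebuyer Credit: $357,950 is below the $366,400 cutoff, so the full $5,925 applies.
Solar Installation Rebate: income exceeds $354,100 by $3,850, which is 4 full-or-partial $1,000 increments; reduction = 4 × $110 = $440, leaving $605.
Elderly Relief Credit: $357,950 is below the $374,100 cutoff, so the full $5,475 applies.
Total: $5,925 + $605 + $5,475 = $12,005.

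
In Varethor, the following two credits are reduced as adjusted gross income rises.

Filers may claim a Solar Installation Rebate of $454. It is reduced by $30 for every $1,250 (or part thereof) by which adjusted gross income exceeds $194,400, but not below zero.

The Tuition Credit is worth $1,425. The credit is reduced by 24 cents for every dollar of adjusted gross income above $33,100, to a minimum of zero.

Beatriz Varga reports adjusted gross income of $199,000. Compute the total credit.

Solar Installation Rebate: income exceeds $194,400 by $4,600, which is 4 full-or-partial $1,250 increments; reduction = 4 × $30 = $120, leaving $334.
Tuition Credit: 24% of the $165,900 excess over $33,100 is $39,816 ≥ base, so the credit is $0.
Total: $334 + $0 = $334.

$334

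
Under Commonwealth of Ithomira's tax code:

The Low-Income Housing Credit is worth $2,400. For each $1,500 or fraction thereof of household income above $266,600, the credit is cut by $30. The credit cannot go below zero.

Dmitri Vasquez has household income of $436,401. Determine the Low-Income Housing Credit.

Low-Income Housing Credit: income exceeds $266,600 by $169,801 → 114 increments × $30 = $3,420 ≥ base, so the credit is $0.

$0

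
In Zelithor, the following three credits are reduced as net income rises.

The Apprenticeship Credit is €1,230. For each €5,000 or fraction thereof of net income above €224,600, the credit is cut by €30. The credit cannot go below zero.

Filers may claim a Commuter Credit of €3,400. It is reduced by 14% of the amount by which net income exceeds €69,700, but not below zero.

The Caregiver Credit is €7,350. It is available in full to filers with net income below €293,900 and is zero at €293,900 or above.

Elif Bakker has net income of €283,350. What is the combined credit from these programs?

€8,220

Apprenticeship Credit: income exceeds €224,600 by €58,750, which is 12 full-or-partial €5,000 increments; reduction = 12 × €30 = €360, leaving €870.
Commuter Credit: 14% of the €213,650 excess over €69,700 is €29,911 ≥ base, so the credit is €0.
Caregiver Credit: €283,350 is below the €293,900 cutoff, so the full €7,350 applies.
Total: €870 + €0 + €7,350 = €8,220.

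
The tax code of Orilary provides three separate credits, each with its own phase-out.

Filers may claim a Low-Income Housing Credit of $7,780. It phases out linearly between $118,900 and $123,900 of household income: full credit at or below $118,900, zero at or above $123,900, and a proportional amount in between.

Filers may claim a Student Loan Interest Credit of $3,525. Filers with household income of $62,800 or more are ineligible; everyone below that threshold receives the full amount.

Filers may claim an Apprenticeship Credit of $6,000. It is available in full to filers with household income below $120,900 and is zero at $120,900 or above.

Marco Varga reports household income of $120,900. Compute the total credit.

$4,668

Low-Income Housing Credit: $120,900 is $2,000 into a $5,000 phase-out range, leaving 3,000/5,000 of the credit: $7,780 × 3,000/5,000 = $4,668.
Student Loan Interest Credit: $120,900 meets or exceeds the $62,800 cutoff, so the credit is $0.
Apprenticeship Credit: $120,900 meets or exceeds the $120,900 cutoff, so the credit is $0.
Total: $4,668 + $0 + $0 = $4,668.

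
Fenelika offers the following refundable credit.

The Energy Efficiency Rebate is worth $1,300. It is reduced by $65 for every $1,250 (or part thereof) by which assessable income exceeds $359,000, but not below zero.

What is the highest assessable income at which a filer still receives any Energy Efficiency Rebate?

$382,750

After 19 increments the reduction is 19 × $65 = $1,235, leaving $65; one more increment wipes it out. Increment 19 ends at excess 19 × $1,250 = $23,750, so the highest qualifying income is $359,000 + $23,750 = $382,750.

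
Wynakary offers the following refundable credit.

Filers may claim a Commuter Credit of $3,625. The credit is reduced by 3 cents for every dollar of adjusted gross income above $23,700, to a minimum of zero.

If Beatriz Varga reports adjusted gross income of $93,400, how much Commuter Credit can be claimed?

$1,534

Commuter Credit: 3% of the $69,700 excess over $23,700 is $2,091; credit = $3,625 − $2,091 = $1,534.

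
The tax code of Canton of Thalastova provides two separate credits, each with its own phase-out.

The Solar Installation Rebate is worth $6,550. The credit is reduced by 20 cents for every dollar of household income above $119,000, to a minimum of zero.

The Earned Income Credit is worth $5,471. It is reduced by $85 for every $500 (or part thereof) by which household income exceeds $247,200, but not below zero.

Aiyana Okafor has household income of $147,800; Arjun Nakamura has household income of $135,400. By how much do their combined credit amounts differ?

$2,480

Aiyana ($147,800): Solar Installation Rebate: 20% of the $28,800 excess over $119,000 is $5,760; credit = $6,550 − $5,760 = $790. Earned Income Credit: $147,800 is at or below the $247,200 threshold, so the full $5,471 applies. total $790 + $5,471 = $6,261
Arjun ($135,400): Solar Installation Rebate: 20% of the $16,400 excess over $119,000 is $3,280; credit = $6,550 − $3,280 = $3,270. Earned Income Credit: $135,400 is at or below the $247,200 threshold, so the full $5,471 applies. total $3,270 + $5,471 = $8,741
Difference: |$6,261 − $8,741| = $2,480.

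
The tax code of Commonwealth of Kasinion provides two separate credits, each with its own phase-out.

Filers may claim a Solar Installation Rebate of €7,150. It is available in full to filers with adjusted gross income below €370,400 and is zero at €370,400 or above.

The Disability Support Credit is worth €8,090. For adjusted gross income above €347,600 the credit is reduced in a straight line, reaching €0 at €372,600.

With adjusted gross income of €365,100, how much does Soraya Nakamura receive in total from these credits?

€9,577

Solar Installation Rebate: €365,100 is below the €370,400 cutoff, so the full €7,150 applies.
Disability Support Credit: €365,100 is €17,500 into a €25,000 phase-out range, leaving 7,500/25,000 of the credit: €8,090 × 7,500/25,000 = €2,427.
Total: €7,150 + €2,427 = €9,577.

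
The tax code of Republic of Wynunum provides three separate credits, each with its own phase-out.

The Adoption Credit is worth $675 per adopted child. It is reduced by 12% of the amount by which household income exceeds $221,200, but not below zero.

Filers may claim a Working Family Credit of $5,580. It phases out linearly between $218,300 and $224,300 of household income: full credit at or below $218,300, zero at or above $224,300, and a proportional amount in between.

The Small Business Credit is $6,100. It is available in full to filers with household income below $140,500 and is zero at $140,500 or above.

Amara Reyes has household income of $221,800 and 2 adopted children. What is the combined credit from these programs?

$3,603

Adoption Credit: base = 2 × $675 = $1,350. 12% of the $600 excess over $221,200 is $72; credit = $1,350 − $72 = $1,278.
Working Family Credit: $221,800 is $3,500 into a $6,000 phase-out range, leaving 2,500/6,000 of the credit: $5,580 × 2,500/6,000 = $2,325.
Small Business Credit: $221,800 meets or exceeds the $140,500 cutoff, so the credit is $0.
Total: $1,278 + $2,325 + $0 = $3,603.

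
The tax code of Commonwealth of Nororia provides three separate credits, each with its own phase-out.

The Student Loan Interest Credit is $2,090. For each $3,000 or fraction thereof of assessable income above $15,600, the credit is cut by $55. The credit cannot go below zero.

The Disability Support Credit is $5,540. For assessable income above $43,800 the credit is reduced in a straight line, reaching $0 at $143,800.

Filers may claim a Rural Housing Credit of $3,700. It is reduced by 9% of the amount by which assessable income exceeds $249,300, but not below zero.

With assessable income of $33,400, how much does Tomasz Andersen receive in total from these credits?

Student Loan Interest Credit: income exceeds $15,600 by $17,800, which is 6 full-or-partial $3,000 increments; reduction = 6 × $55 = $330, leaving $1,760.
Disability Support Credit: $33,400 is at or below the $43,800 threshold, so the full $5,540 applies.
Rural Housing Credit: $33,400 is at or below the $249,300 threshold, so the full $3,700 applies.
Total: $1,760 + $5,540 + $3,700 = $11,000.

$11,000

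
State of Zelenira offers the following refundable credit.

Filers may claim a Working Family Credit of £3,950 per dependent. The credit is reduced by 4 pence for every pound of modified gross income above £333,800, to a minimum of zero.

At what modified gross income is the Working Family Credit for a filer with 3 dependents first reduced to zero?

£630,050

Full credit = 3 × £3,950 = £11,850.
The credit falls by 4% of each pound above £333,800, so it reaches zero when the excess is £11,850 / 4% = £296,250: income = £333,800 + £296,250 = £630,050.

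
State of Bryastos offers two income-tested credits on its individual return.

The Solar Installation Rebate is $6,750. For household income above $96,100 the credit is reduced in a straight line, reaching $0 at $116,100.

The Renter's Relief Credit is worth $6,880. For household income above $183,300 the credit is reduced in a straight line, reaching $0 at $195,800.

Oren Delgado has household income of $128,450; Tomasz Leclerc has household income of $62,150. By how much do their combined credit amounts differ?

$6,750

Oren ($128,450): Solar Installation Rebate: $128,450 is at or above $116,100, so the credit is $0. Renter's Relief Credit: $128,450 is at or below the $183,300 threshold, so the full $6,880 applies. total $0 + $6,880 = $6,880
Tomasz ($62,150): Solar Installation Rebate: $62,150 is at or below the $96,100 threshold, so the full $6,750 applies. Renter's Relief Credit: $62,150 is at or below the $183,300 threshold, so the full $6,880 applies. total $6,750 + $6,880 = $13,630
Difference: |$6,880 − $13,630| = $6,750.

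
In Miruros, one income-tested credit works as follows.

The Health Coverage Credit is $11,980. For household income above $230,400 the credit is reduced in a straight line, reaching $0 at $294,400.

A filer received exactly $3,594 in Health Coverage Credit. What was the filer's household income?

$3,594 is 3,594/11,980 of the full $11,980, so 8,386/11,980 of the $64,000 range has been used: income = $230,400 + $64,000 × 8,386/11,980 = $275,200.

$275,200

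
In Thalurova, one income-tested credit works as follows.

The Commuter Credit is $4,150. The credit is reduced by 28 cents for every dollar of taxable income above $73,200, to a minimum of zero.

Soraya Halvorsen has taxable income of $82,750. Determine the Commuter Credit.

Commuter Credit: 28% of the $9,550 excess over $73,200 is $2,674; credit = $4,150 − $2,674 = $1,476.

$1,476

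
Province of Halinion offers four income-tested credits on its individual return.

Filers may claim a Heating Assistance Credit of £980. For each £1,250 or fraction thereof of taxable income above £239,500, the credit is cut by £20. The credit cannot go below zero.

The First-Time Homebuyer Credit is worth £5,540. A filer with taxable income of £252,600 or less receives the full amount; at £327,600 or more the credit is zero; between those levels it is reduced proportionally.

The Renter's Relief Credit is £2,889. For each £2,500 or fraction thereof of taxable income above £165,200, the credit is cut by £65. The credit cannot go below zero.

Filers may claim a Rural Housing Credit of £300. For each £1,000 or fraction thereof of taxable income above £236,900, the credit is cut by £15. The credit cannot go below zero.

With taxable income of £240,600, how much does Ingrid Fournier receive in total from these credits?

£7,614

Heating Assistance Credit: income exceeds £239,500 by £1,100, which is 1 full-or-partial £1,250 increment; reduction = 1 × £20 = £20, leaving £960.
First-Time Homebuyer Credit: £240,600 is at or below the £252,600 threshold, so the full £5,540 applies.
Renter's Relief Credit: income exceeds £165,200 by £75,400, which is 31 full-or-partial £2,500 increments; reduction = 31 × £65 = £2,015, leaving £874.
Rural Housing Credit: income exceeds £236,900 by £3,700, which is 4 full-or-partial £1,000 increments; reduction = 4 × £15 = £60, leaving £240.
Total: £960 + £5,540 + £874 + £240 = £7,614.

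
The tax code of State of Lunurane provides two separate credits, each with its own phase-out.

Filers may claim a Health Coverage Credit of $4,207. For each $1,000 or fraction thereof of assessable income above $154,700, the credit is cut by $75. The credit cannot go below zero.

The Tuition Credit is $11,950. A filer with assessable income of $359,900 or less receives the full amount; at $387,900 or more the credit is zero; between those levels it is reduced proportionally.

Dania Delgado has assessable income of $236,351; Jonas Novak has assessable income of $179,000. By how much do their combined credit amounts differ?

Dania ($236,351): Health Coverage Credit: income exceeds $154,700 by $81,651 → 82 increments × $75 = $6,150 ≥ base, so the credit is $0. Tuition Credit: $236,351 is at or below the $359,900 threshold, so the full $11,950 applies. total $0 + $11,950 = $11,950
Jonas ($179,000): Health Coverage Credit: income exceeds $154,700 by $24,300, which is 25 full-or-partial $1,000 increments; reduction = 25 × $75 = $1,875, leaving $2,332. Tuition Credit: $179,000 is at or below the $359,900 threshold, so the full $11,950 applies. total $2,332 + $11,950 = $14,282
Difference: |$11,950 − $14,282| = $2,332.

$2,332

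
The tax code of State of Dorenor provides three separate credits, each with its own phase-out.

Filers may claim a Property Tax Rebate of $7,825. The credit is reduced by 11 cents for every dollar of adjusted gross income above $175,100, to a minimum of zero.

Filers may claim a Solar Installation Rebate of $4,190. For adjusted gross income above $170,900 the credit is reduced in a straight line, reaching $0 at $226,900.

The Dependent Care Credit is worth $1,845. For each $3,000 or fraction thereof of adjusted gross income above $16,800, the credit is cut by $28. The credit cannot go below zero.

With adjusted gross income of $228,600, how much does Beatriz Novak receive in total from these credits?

$1,940

Property Tax Rebate: 11% of the $53,500 excess over $175,100 is $5,885; credit = $7,825 − $5,885 = $1,940.
Solar Installation Rebate: $228,600 is at or above $226,900, so the credit is $0.
Dependent Care Credit: income exceeds $16,800 by $211,800 → 71 increments × $28 = $1,988 ≥ base, so the credit is $0.
Total: $1,940 + $0 + $0 = $1,940.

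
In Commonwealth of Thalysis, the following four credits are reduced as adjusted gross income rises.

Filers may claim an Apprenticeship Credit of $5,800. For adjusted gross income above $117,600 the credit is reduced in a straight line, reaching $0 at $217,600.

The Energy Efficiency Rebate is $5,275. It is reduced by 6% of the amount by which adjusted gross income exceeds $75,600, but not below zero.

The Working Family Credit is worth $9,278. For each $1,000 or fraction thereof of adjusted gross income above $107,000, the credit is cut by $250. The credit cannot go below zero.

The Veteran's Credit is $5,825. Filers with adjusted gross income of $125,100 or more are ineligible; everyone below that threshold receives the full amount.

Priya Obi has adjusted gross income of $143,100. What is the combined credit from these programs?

$5,574

Apprenticeship Credit: $143,100 is $25,500 into a $100,000 phase-out range, leaving 74,500/100,000 of the credit: $5,800 × 74,500/100,000 = $4,321.
Energy Efficiency Rebate: 6% of the $67,500 excess over $75,600 is $4,050; credit = $5,275 − $4,050 = $1,225.
Working Family Credit: income exceeds $107,000 by $36,100, which is 37 full-or-partial $1,000 increments; reduction = 37 × $250 = $9,250, leaving $28.
Veteran's Credit: $143,100 meets or exceeds the $125,100 cutoff, so the credit is $0.
Total: $4,321 + $1,225 + $28 + $0 = $5,574.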